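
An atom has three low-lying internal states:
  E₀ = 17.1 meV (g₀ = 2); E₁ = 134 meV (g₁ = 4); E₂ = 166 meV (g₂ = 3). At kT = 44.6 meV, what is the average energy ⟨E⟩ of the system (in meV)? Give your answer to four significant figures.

37.90 meV

Eᵢ/kT = 0.383408, 3.00448, 3.72197.
Z = Σ gᵢe^(−Eᵢ/kT) = 2·e^(−0.383408) + 4·e^(−3.00448) + 3·e^(−3.72197) = 1.36307 + 0.198258 + 0.0725588 = 1.63389.
⟨E⟩ = Σ Eᵢ gᵢe^(−Eᵢ/kT) / Z = (17.1·1.36307 + 134·0.198258 + 166·0.0725588) / 1.63389 = 37.90 meV.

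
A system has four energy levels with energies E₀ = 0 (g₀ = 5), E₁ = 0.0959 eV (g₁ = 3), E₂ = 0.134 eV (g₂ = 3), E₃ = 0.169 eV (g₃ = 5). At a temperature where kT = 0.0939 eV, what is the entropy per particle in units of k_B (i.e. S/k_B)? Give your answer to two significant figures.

2.5

Eᵢ/kT = 0, 1.021, 1.427, 1.800.
Z = Σ gᵢe^(−Eᵢ/kT) = 5·e^(−0) + 3·e^(−1.021) + 3·e^(−1.427) + 5·e^(−1.800) = 5.000 + 1.081 + 0.7201 + 0.8265 = 7.628.
⟨E⟩ = Σ EᵢPᵢ = 0.04455 eV.
S/k_B = ln Z + ⟨E⟩/kT = ln(7.628) + 0.04455/0.0939 = 2.032 + 0.4744 = 2.5.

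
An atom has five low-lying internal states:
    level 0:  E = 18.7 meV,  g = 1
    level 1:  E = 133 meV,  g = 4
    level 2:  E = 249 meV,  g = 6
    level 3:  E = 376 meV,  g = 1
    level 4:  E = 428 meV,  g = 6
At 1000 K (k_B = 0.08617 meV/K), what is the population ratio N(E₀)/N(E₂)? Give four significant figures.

k_BT = 0.08617 × 1000 K = 86.1700 meV.
n₀/n₂ = (g₀/g₂) exp[−(E₀−E₂)/kT] = (1/6) × exp(−(-230.3 meV)/(86.1700 meV)) = (1/6) × exp(2.67262) = 2.413.

2.413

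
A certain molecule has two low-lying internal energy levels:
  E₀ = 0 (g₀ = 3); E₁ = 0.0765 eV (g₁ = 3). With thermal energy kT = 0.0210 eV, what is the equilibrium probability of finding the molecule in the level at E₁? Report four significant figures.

0.02551

Eᵢ/kT = 0, 3.64286.
Z = Σ gᵢe^(−Eᵢ/kT) = 3·e^(−0) + 3·e^(−3.64286) = 3.00000 + 0.0785321 = 3.07853.
P₁ = g₁ e^(−E₁/kT) / Z = 0.0785321/3.07853 = 0.02551.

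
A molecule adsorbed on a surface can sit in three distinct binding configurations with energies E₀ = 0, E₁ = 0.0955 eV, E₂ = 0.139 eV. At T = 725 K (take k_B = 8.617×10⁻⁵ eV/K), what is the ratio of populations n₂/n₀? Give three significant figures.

k_BT = 8.617×10⁻⁵ × 725 K = 0.062473 eV.
n₂/n₀ = exp[−(E₂−E₀)/kT] = exp(−(0.139 eV)/(0.062473 eV)) = exp(-2.2250) = 0.108.

0.108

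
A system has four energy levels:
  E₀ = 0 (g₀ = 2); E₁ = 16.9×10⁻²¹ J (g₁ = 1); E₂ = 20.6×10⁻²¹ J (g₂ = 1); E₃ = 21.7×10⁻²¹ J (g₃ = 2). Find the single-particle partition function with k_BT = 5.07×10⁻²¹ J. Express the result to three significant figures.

Z = 2.08

Eᵢ/kT = 0, 3.3333, 4.0631, 4.2801.
Z = Σ gᵢe^(−Eᵢ/kT) = 2·e^(−0) + 1·e^(−3.3333) + 1·e^(−4.0631) + 2·e^(−4.2801) = 2.0000 + 0.035675 + 0.017196 + 0.027683 = 2.0806.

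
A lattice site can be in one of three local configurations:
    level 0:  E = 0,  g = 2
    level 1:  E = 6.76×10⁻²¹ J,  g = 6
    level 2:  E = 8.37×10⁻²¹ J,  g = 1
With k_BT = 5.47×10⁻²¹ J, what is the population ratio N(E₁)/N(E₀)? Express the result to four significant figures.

n₁/n₀ = (g₁/g₀) exp[−(E₁−E₀)/kT] = (6/2) × exp(−(6.76 ×10⁻²¹ J)/(5.47 ×10⁻²¹ J)) = (6/2) × exp(-1.23583) = 0.8718.

0.8718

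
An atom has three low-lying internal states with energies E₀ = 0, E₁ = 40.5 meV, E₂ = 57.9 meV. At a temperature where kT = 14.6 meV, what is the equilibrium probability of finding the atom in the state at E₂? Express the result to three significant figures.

Eᵢ/kT = 0, 2.7740, 3.9658.
Z = Σ e^(−Eᵢ/kT) = e^(−0) + e^(−2.7740) + e^(−3.9658) = 1.0000 + 0.062412 + 0.018953 = 1.0814.
P₂ = e^(−E₂/kT) / Z = 0.018953/1.0814 = 0.0175.

0.0175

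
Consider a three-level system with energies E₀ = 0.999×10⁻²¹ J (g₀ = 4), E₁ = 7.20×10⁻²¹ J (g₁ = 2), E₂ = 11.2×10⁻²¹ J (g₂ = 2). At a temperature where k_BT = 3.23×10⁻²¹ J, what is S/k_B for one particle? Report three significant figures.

1.67

Eᵢ/kT = 0.30929, 2.2291, 3.4675.
Z = Σ gᵢe^(−Eᵢ/kT) = 4·e^(−0.30929) + 2·e^(−2.2291) + 2·e^(−3.4675) = 2.9359 + 0.21525 + 0.062390 = 3.2135.
⟨E⟩ = Σ EᵢPᵢ = 1.6124 ×10⁻²¹ J.
S/k_B = ln Z + ⟨E⟩/kT = ln(3.2135) + 1.6124/3.23 = 1.1674 + 0.49920 = 1.67.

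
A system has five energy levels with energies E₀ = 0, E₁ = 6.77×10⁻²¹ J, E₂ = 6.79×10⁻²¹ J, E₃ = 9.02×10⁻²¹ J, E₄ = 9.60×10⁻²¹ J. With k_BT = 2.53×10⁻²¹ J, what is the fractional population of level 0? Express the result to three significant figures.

0.842

Eᵢ/kT = 0, 2.6759, 2.6838, 3.5652, 3.7945.
Z = Σ e^(−Eᵢ/kT) = e^(−0) + e^(−2.6759) + e^(−2.6838) + e^(−3.5652) + e^(−3.7945) = 1.0000 + 0.068845 + 0.068303 + 0.028291 + 0.022494 = 1.1879.
P₀ = e^(−E₀/kT) / Z = 1.0000/1.1879 = 0.842.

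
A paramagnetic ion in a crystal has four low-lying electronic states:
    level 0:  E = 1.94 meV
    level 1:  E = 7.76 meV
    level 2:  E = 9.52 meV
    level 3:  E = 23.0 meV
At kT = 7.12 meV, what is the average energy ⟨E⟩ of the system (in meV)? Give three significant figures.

5.35 meV

Eᵢ/kT = 0.27247, 1.0899, 1.3371, 3.2303.
Z = Σ e^(−Eᵢ/kT) = e^(−0.27247) + e^(−1.0899) + e^(−1.3371) + e^(−3.2303) = 0.76150 + 0.33625 + 0.26261 + 0.039546 = 1.3999.
⟨E⟩ = Σ Eᵢ e^(−Eᵢ/kT) / Z = (1.94·0.76150 + 7.76·0.33625 + 9.52·0.26261 + 23.0·0.039546) / 1.3999 = 5.35 meV.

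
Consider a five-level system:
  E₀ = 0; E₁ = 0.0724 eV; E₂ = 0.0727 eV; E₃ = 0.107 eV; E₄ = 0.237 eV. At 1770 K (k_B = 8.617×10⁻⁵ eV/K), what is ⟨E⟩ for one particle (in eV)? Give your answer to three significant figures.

k_BT = 8.617×10⁻⁵ × 1770 K = 0.15252 eV.
Eᵢ/kT = 0, 0.47469, 0.47666, 0.70155, 1.5539.
Z = Σ e^(−Eᵢ/kT) = e^(−0) + e^(−0.47469) + e^(−0.47666) + e^(−0.70155) + e^(−1.5539) = 1.0000 + 0.62208 + 0.62085 + 0.49582 + 0.21142 = 2.9502.
⟨E⟩ = Σ Eᵢ e^(−Eᵢ/kT) / Z = (0·1.0000 + 0.0724·0.62208 + 0.0727·0.62085 + 0.107·0.49582 + 0.237·0.21142) / 2.9502 = 0.0655 eV.

0.0655 eV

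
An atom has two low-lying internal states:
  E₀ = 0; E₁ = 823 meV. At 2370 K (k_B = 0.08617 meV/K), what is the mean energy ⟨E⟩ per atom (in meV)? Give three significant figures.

14.4 meV

k_BT = 0.08617 × 2370 K = 204.22 meV.
Eᵢ/kT = 0, 4.0300.
Z = Σ e^(−Eᵢ/kT) = e^(−0) + e^(−4.0300) = 1.0000 + 0.017774 = 1.0178.
⟨E⟩ = Σ Eᵢ e^(−Eᵢ/kT) / Z = (0·1.0000 + 823·0.017774) / 1.0178 = 14.4 meV.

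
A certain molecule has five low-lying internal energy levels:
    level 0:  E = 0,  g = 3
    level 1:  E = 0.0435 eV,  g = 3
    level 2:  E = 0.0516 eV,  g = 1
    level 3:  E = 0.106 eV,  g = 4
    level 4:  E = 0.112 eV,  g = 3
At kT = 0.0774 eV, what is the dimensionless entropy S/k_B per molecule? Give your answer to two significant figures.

2.5

Eᵢ/kT = 0, 0.5620, 0.6667, 1.370, 1.447.
Z = Σ gᵢe^(−Eᵢ/kT) = 3·e^(−0) + 3·e^(−0.5620) + 1·e^(−0.6667) + 4·e^(−1.370) + 3·e^(−1.447) = 3.000 + 1.710 + 0.5134 + 1.016 + 0.7058 = 6.945.
⟨E⟩ = Σ EᵢPᵢ = 0.04141 eV.
S/k_B = ln Z + ⟨E⟩/kT = ln(6.945) + 0.04141/0.0774 = 1.938 + 0.5350 = 2.5.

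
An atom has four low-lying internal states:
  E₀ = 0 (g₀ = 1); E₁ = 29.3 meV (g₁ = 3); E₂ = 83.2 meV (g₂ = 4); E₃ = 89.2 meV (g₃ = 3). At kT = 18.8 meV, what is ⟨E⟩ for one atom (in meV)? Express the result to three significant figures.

14.5 meV

Eᵢ/kT = 0, 1.5585, 4.4255, 4.7447.
Z = Σ gᵢe^(−Eᵢ/kT) = 1·e^(−0) + 3·e^(−1.5585) + 4·e^(−4.4255) + 3·e^(−4.7447) = 1.0000 + 0.63135 + 0.047873 + 0.026093 = 1.7053.
⟨E⟩ = Σ Eᵢ gᵢe^(−Eᵢ/kT) / Z = (0·1.0000 + 29.3·0.63135 + 83.2·0.047873 + 89.2·0.026093) / 1.7053 = 14.5 meV.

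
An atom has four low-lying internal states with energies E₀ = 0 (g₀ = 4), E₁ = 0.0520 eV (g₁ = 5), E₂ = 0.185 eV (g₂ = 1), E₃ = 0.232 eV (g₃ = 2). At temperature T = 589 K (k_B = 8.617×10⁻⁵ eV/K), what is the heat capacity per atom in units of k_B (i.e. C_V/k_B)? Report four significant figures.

0.3353

k_BT = 8.617×10⁻⁵ × 589 K = 0.0507541 eV.
Eᵢ/kT = 0, 1.02455, 3.64503, 4.57106.
Z = Σ gᵢe^(−Eᵢ/kT) = 4·e^(−0) + 5·e^(−1.02455) + 1·e^(−3.64503) + 2·e^(−4.57106) = 4.00000 + 1.79479 + 0.0261206 + 0.0206940 = 5.84160.
⟨E⟩ = 0.0176257 eV, ⟨E²⟩ = 0.00117449 eV².
C_V/k_B = (⟨E²⟩ − ⟨E⟩²)/(kT)² = (0.00117449 − 0.000310665)/0.00257598 = 0.3353.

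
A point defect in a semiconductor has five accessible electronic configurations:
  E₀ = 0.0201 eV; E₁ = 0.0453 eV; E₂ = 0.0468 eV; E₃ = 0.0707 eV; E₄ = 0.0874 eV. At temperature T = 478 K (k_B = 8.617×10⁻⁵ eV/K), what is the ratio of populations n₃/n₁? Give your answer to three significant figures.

0.540

k_BT = 8.617×10⁻⁵ × 478 K = 0.041189 eV.
n₃/n₁ = exp[−(E₃−E₁)/kT] = exp(−(0.0254 eV)/(0.041189 eV)) = exp(-0.61667) = 0.540.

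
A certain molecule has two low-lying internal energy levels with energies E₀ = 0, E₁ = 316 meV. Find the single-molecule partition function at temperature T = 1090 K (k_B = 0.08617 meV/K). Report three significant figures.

k_BT = 0.08617 × 1090 K = 93.925 meV.
Eᵢ/kT = 0, 3.3644.
Z = Σ e^(−Eᵢ/kT) = e^(−0) + e^(−3.3644) = 1.0000 + 0.034583 = 1.0346.

Z = 1.03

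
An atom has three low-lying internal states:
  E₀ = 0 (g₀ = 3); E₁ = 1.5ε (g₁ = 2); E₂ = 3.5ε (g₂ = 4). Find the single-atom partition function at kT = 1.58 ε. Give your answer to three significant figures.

Z = 4.21

Eᵢ/kT = 0, 0.94937, 2.2152.
Z = Σ gᵢe^(−Eᵢ/kT) = 3·e^(−0) + 2·e^(−0.94937) + 4·e^(−2.2152) = 3.0000 + 0.77397 + 0.43653 = 4.2105.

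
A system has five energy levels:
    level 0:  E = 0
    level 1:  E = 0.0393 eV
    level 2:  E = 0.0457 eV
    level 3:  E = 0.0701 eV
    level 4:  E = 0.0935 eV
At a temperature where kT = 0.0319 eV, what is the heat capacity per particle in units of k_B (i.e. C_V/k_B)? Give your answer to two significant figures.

Eᵢ/kT = 0, 1.232, 1.433, 2.197, 2.931.
Z = Σ e^(−Eᵢ/kT) = e^(−0) + e^(−1.232) + e^(−1.433) + e^(−2.197) + e^(−2.931) = 1.000 + 0.2917 + 0.2386 + 0.1111 + 0.05334 = 1.695.
⟨E⟩ = 0.02073 eV, ⟨E²⟩ = 0.001157 eV².
C_V/k_B = (⟨E²⟩ − ⟨E⟩²)/(kT)² = (0.001157 − 0.0004297)/0.001018 = 0.71.

0.71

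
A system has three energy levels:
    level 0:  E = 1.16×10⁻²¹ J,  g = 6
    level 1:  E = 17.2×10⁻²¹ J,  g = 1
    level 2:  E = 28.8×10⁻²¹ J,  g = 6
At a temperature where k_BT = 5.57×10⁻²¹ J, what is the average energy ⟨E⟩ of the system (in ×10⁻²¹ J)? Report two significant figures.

Eᵢ/kT = 0.2083, 3.088, 5.171.
Z = Σ gᵢe^(−Eᵢ/kT) = 6·e^(−0.2083) + 1·e^(−3.088) + 6·e^(−5.171) = 4.872 + 0.04559 + 0.03407 = 4.952.
⟨E⟩ = Σ Eᵢ gᵢe^(−Eᵢ/kT) / Z = (1.16·4.872 + 17.2·0.04559 + 28.8·0.03407) / 4.952 = 1.5 ×10⁻²¹ J.

1.5 ×10⁻²¹ J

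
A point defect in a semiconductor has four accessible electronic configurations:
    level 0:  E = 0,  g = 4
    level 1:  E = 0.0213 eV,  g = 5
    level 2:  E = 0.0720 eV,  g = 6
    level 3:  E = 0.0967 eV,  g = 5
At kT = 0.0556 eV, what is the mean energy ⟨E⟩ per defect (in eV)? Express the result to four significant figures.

0.02778 eV

Eᵢ/kT = 0, 0.383094, 1.29496, 1.73921.
Z = Σ gᵢe^(−Eᵢ/kT) = 4·e^(−0) + 5·e^(−0.383094) + 6·e^(−1.29496) + 5·e^(−1.73921) = 4.00000 + 3.40874 + 1.64345 + 0.878296 = 9.93049.
⟨E⟩ = Σ Eᵢ gᵢe^(−Eᵢ/kT) / Z = (0·4.00000 + 0.0213·3.40874 + 0.0720·1.64345 + 0.0967·0.878296) / 9.93049 = 0.02778 eV.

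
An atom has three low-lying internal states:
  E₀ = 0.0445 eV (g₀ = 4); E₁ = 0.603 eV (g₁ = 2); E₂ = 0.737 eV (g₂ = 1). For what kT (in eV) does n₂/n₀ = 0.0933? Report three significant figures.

n₂/n₀ = (g₂/g₀) exp[−(E₂−E₀)/kT] = 0.0933.
⇒ (E₂−E₀)/kT = ln((1/4)/0.0933) = ln(2.6795) = 0.98563.
kT = 0.6925 eV / 0.98563 = 0.703 eV.

0.703 eV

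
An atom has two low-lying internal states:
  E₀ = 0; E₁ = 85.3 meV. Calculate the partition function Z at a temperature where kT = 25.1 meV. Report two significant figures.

Z = 1.0

Eᵢ/kT = 0, 3.398.
Z = Σ e^(−Eᵢ/kT) = e^(−0) + e^(−3.398) = 1.000 + 0.03344 = 1.033.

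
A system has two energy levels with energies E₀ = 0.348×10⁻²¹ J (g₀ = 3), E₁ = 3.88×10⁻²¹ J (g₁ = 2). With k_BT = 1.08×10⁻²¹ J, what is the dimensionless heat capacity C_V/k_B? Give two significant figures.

Eᵢ/kT = 0.3222, 3.593.
Z = Σ gᵢe^(−Eᵢ/kT) = 3·e^(−0.3222) + 2·e^(−3.593) = 2.174 + 0.05503 = 2.229.
⟨E⟩ = 0.4352, ⟨E²⟩ = 0.4898.
C_V/k_B = (⟨E²⟩ − ⟨E⟩²)/(kT)² = (0.4898 − 0.1894)/1.166 = 0.26.

0.26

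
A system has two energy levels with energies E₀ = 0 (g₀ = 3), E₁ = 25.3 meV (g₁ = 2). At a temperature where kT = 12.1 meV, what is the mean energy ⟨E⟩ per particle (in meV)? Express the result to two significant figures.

Eᵢ/kT = 0, 2.091.
Z = Σ gᵢe^(−Eᵢ/kT) = 3·e^(−0) + 2·e^(−2.091) = 3.000 + 0.2471 = 3.247.
⟨E⟩ = Σ Eᵢ gᵢe^(−Eᵢ/kT) / Z = (0·3.000 + 25.3·0.2471) / 3.247 = 1.9 meV.

1.9 meV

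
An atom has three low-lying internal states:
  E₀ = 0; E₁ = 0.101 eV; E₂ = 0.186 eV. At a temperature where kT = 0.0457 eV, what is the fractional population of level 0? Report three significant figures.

Eᵢ/kT = 0, 2.2101, 4.0700.
Z = Σ e^(−Eᵢ/kT) = e^(−0) + e^(−2.2101) + e^(−4.0700) = 1.0000 + 0.10969 + 0.017077 = 1.1268.
P₀ = e^(−E₀/kT) / Z = 1.0000/1.1268 = 0.887.

0.887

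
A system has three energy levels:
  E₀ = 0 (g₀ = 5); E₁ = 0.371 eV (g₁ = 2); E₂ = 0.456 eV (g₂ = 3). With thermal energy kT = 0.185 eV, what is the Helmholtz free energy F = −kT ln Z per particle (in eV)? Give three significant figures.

Eᵢ/kT = 0, 2.0054, 2.4649.
Z = Σ gᵢe^(−Eᵢ/kT) = 5·e^(−0) + 2·e^(−2.0054) + 3·e^(−2.4649) = 5.0000 + 0.26921 + 0.25505 = 5.5243.
F = −kT ln Z = −0.185 × ln(5.5243) = −0.185 × 1.7092 = -0.316 eV.

-0.316 eV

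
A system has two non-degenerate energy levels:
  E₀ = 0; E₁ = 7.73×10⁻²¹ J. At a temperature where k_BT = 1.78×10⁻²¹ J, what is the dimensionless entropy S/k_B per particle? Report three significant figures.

0.0687

Eᵢ/kT = 0, 4.3427.
Z = Σ e^(−Eᵢ/kT) = e^(−0) + e^(−4.3427) = 1.0000 + 0.013001 = 1.0130.
⟨E⟩ = Σ EᵢPᵢ = 0.099208 ×10⁻²¹ J.
S/k_B = ln Z + ⟨E⟩/kT = ln(1.0130) + 0.099208/1.78 = 0.012916 + 0.055735 = 0.0687.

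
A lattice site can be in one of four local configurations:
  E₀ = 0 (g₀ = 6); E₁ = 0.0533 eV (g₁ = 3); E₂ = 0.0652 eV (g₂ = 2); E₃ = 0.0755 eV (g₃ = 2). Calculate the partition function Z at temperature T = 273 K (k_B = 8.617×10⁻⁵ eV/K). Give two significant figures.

k_BT = 8.617×10⁻⁵ × 273 K = 0.02352 eV.
Eᵢ/kT = 0, 2.266, 2.772, 3.210.
Z = Σ gᵢe^(−Eᵢ/kT) = 6·e^(−0) + 3·e^(−2.266) + 2·e^(−2.772) + 2·e^(−3.210) = 6.000 + 0.3112 + 0.1251 + 0.08071 = 6.517.

Z = 6.5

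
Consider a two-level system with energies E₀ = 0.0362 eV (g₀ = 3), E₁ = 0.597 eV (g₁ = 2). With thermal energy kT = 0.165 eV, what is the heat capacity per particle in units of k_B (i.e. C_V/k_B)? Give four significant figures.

Eᵢ/kT = 0.219394, 3.61818.
Z = Σ gᵢe^(−Eᵢ/kT) = 3·e^(−0.219394) + 2·e^(−3.61818) = 2.40902 + 0.0536629 = 2.46268.
⟨E⟩ = 0.0484201 eV, ⟨E²⟩ = 0.00904820 eV².
C_V/k_B = (⟨E²⟩ − ⟨E⟩²)/(kT)² = (0.00904820 − 0.00234451)/0.0272250 = 0.2462.

0.2462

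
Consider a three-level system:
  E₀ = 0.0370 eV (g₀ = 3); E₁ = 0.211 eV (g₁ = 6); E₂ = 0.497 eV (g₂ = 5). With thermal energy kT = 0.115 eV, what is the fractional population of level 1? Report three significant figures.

Eᵢ/kT = 0.32174, 1.8348, 4.3217.
Z = Σ gᵢe^(−Eᵢ/kT) = 3·e^(−0.32174) + 6·e^(−1.8348) + 5·e^(−4.3217) = 2.1747 + 0.95787 + 0.066386 = 3.1990.
P₁ = g₁ e^(−E₁/kT) / Z = 0.95787/3.1990 = 0.299.

0.299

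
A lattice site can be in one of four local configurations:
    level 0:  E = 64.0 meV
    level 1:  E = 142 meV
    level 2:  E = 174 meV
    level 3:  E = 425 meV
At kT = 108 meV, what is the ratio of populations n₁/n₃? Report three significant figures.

n₁/n₃ = exp[−(E₁−E₃)/kT] = exp(−(-283 meV)/(108 meV)) = exp(2.6204) = 13.7.

13.7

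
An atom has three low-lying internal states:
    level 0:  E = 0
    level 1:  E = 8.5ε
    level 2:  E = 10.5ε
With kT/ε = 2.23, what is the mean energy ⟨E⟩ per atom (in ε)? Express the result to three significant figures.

Eᵢ/kT = 0, 3.8117, 4.7085.
Z = Σ e^(−Eᵢ/kT) = e^(−0) + e^(−3.8117) + e^(−4.7085) = 1.0000 + 0.022111 + 0.0090183 = 1.0311.
⟨E⟩ = Σ Eᵢ e^(−Eᵢ/kT) / Z = (0·1.0000 + 8.5·0.022111 + 10.5·0.0090183) / 1.0311 = 0.274 ε.

0.274 ε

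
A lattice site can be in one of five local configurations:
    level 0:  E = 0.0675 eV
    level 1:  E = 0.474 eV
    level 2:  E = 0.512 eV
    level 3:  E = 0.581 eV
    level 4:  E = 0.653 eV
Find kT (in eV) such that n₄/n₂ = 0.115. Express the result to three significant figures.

0.0652 eV

n₄/n₂ = exp[−(E₄−E₂)/kT] = 0.115.
⇒ (E₄−E₂)/kT = ln(1/0.115) = ln(8.6957) = 2.1628.
kT = 0.141 eV / 2.1628 = 0.0652 eV.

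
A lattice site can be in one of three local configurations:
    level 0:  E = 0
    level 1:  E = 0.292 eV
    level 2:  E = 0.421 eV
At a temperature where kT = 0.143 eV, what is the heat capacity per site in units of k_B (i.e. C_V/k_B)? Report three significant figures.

0.717

Eᵢ/kT = 0, 2.0420, 2.9441.
Z = Σ e^(−Eᵢ/kT) = e^(−0) + e^(−2.0420) + e^(−2.9441) = 1.0000 + 0.12977 + 0.052649 = 1.1824.
⟨E⟩ = 0.050793 eV, ⟨E²⟩ = 0.017250 eV².
C_V/k_B = (⟨E²⟩ − ⟨E⟩²)/(kT)² = (0.017250 − 0.0025799)/0.020449 = 0.717.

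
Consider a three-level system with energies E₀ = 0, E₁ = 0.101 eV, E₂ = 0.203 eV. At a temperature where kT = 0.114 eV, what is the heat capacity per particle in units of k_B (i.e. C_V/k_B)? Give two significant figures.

Eᵢ/kT = 0, 0.8860, 1.781.
Z = Σ e^(−Eᵢ/kT) = e^(−0) + e^(−0.8860) + e^(−1.781) = 1.000 + 0.4123 + 0.1685 = 1.581.
⟨E⟩ = 0.04797 eV, ⟨E²⟩ = 0.007052 eV².
C_V/k_B = (⟨E²⟩ − ⟨E⟩²)/(kT)² = (0.007052 − 0.002301)/0.01300 = 0.37.

0.37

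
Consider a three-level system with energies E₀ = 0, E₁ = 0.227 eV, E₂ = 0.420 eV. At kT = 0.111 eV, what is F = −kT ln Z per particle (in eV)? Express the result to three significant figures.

-0.0157 eV

Eᵢ/kT = 0, 2.0450, 3.7838.
Z = Σ e^(−Eᵢ/kT) = e^(−0) + e^(−2.0450) + e^(−3.7838) = 1.0000 + 0.12938 + 0.022736 = 1.1521.
F = −kT ln Z = −0.111 × ln(1.1521) = −0.111 × 0.14159 = -0.0157 eV.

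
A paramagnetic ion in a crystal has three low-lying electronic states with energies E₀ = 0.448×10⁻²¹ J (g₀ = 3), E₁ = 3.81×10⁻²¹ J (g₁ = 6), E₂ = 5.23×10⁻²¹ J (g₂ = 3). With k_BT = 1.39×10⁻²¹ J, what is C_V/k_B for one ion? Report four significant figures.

0.9745

Eᵢ/kT = 0.322302, 2.74101, 3.76259.
Z = Σ gᵢe^(−Eᵢ/kT) = 3·e^(−0.322302) + 6·e^(−2.74101) + 3·e^(−3.76259) = 2.17344 + 0.387031 + 0.0696705 = 2.63014.
⟨E⟩ = 1.06940, ⟨E²⟩ = 3.02649.
C_V/k_B = (⟨E²⟩ − ⟨E⟩²)/(kT)² = (3.02649 − 1.14362)/1.93210 = 0.9745.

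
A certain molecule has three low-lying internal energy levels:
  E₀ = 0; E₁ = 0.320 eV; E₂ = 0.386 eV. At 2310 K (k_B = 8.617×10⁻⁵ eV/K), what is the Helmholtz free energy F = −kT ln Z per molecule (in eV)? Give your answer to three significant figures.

k_BT = 8.617×10⁻⁵ × 2310 K = 0.19905 eV.
Eᵢ/kT = 0, 1.6076, 1.9392.
Z = Σ e^(−Eᵢ/kT) = e^(−0) + e^(−1.6076) + e^(−1.9392) = 1.0000 + 0.20037 + 0.14382 = 1.3442.
F = −kT ln Z = −0.19905 × ln(1.3442) = −0.19905 × 0.29580 = -0.0589 eV.

-0.0589 eV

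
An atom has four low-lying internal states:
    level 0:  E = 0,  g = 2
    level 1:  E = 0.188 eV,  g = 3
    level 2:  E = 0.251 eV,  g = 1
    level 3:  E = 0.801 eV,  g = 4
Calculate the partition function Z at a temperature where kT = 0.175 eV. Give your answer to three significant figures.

Eᵢ/kT = 0, 1.0743, 1.4343, 4.5771.
Z = Σ gᵢe^(−Eᵢ/kT) = 2·e^(−0) + 3·e^(−1.0743) + 1·e^(−1.4343) + 4·e^(−4.5771) = 2.0000 + 1.0246 + 0.23828 + 0.041139 = 3.3040.

Z = 3.30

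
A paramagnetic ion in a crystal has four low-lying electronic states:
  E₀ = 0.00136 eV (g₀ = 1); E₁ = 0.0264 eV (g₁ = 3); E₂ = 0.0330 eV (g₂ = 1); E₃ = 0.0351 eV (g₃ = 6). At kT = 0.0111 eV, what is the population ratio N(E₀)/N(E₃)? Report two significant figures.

3.5

n₀/n₃ = (g₀/g₃) exp[−(E₀−E₃)/kT] = (1/6) × exp(−(-0.03374 eV)/(0.0111 eV)) = (1/6) × exp(3.040) = 3.5.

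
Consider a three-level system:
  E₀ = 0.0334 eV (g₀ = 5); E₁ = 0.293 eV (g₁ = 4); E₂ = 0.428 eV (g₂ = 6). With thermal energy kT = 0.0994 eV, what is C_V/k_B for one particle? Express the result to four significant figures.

Eᵢ/kT = 0.336016, 2.94769, 4.30584.
Z = Σ gᵢe^(−Eᵢ/kT) = 5·e^(−0.336016) + 4·e^(−2.94769) + 6·e^(−4.30584) = 3.57306 + 0.209843 + 0.0809373 = 3.86384.
⟨E⟩ = 0.0557646 eV, ⟨E²⟩ = 0.00953124 eV².
C_V/k_B = (⟨E²⟩ − ⟨E⟩²)/(kT)² = (0.00953124 − 0.00310969)/0.00988036 = 0.6499.

0.6499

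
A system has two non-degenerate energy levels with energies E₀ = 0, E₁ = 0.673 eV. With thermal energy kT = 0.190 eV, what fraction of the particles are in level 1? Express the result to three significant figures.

0.0281

Eᵢ/kT = 0, 3.5421.
Z = Σ e^(−Eᵢ/kT) = e^(−0) + e^(−3.5421) = 1.0000 + 0.028952 = 1.0290.
P₁ = e^(−E₁/kT) / Z = 0.028952/1.0290 = 0.0281.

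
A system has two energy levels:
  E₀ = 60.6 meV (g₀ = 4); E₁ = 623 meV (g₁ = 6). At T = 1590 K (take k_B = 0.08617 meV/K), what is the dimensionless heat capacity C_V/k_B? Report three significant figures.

0.397

k_BT = 0.08617 × 1590 K = 137.01 meV.
Eᵢ/kT = 0.44230, 4.5471.
Z = Σ gᵢe^(−Eᵢ/kT) = 4·e^(−0.44230) + 6·e^(−4.5471) = 2.5702 + 0.063587 = 2.6338.
⟨E⟩ = 74.178 meV, ⟨E²⟩ = 12954 meV².
C_V/k_B = (⟨E²⟩ − ⟨E⟩²)/(kT)² = (12954 − 5502.4)/18772 = 0.397.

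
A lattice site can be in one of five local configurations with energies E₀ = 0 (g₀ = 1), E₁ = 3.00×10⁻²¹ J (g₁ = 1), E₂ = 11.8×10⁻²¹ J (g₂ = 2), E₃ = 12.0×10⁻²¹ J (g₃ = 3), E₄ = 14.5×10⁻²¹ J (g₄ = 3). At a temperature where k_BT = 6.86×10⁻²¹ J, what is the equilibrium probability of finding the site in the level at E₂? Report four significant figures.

0.1240

Eᵢ/kT = 0, 0.437318, 1.72012, 1.74927, 2.11370.
Z = Σ gᵢe^(−Eᵢ/kT) = 1·e^(−0) + 1·e^(−0.437318) + 2·e^(−1.72012) + 3·e^(−1.74927) + 3·e^(−2.11370) = 1.00000 + 0.645766 + 0.358089 + 0.521703 + 0.362371 = 2.88793.
P₂ = g₂ e^(−E₂/kT) / Z = 0.358089/2.88793 = 0.1240.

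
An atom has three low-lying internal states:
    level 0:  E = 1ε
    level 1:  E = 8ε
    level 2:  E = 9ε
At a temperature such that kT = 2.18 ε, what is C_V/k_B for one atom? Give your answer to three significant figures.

0.668

Eᵢ/kT = 0.45872, 3.6697, 4.1284.
Z = Σ e^(−Eᵢ/kT) = e^(−0.45872) + e^(−3.6697) + e^(−4.1284) = 0.63209 + 0.025484 + 0.016109 = 0.67368.
⟨E⟩ = 1.4561 ε, ⟨E²⟩ = 5.2961 ε².
C_V/k_B = (⟨E²⟩ − ⟨E⟩²)/(kT)² = (5.2961 − 2.1202)/4.7524 = 0.668.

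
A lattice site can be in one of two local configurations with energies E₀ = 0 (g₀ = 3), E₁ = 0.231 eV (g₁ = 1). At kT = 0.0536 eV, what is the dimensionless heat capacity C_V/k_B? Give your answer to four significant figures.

Eᵢ/kT = 0, 4.30970.
Z = Σ gᵢe^(−Eᵢ/kT) = 3·e^(−0) + 1·e^(−4.30970) = 3.00000 + 0.0134376 = 3.01344.
⟨E⟩ = 0.00103008 eV, ⟨E²⟩ = 0.000237949 eV².
C_V/k_B = (⟨E²⟩ − ⟨E⟩²)/(kT)² = (0.000237949 − 0.00000106106)/0.00287296 = 0.08245.

0.08245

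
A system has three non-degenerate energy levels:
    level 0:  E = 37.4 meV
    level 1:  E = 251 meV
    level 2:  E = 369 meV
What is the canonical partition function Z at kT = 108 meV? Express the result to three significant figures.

Eᵢ/kT = 0.34630, 2.3241, 3.4167.
Z = Σ e^(−Eᵢ/kT) = e^(−0.34630) + e^(−2.3241) + e^(−3.4167) = 0.70730 + 0.097871 + 0.032821 = 0.83799.

Z = 0.838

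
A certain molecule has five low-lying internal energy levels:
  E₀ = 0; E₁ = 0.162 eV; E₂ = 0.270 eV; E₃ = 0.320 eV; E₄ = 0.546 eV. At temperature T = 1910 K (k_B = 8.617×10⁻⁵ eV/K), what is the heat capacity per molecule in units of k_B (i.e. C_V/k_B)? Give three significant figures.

0.659

k_BT = 8.617×10⁻⁵ × 1910 K = 0.16458 eV.
Eᵢ/kT = 0, 0.98432, 1.6405, 1.9443, 3.3175.
Z = Σ e^(−Eᵢ/kT) = e^(−0) + e^(−0.98432) + e^(−1.6405) + e^(−1.9443) + e^(−3.3175) = 1.0000 + 0.37369 + 0.19388 + 0.14309 + 0.036243 = 1.7469.
⟨E⟩ = 0.10216 eV, ⟨E²⟩ = 0.028278 eV².
C_V/k_B = (⟨E²⟩ − ⟨E⟩²)/(kT)² = (0.028278 − 0.010437)/0.027087 = 0.659.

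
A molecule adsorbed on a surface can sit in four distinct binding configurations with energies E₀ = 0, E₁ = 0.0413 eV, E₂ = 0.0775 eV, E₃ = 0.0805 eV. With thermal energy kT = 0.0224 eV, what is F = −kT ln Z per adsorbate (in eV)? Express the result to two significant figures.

-0.0044 eV

Eᵢ/kT = 0, 1.844, 3.460, 3.594.
Z = Σ e^(−Eᵢ/kT) = e^(−0) + e^(−1.844) + e^(−3.460) + e^(−3.594) = 1.000 + 0.1582 + 0.03143 + 0.02749 = 1.217.
F = −kT ln Z = −0.0224 × ln(1.217) = −0.0224 × 0.1964 = -0.0044 eV.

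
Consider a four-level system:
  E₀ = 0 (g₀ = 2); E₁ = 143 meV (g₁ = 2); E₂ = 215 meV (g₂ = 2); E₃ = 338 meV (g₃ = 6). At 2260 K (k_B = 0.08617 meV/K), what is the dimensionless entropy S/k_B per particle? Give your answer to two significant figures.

k_BT = 0.08617 × 2260 K = 194.7 meV.
Eᵢ/kT = 0, 0.7345, 1.104, 1.736.
Z = Σ gᵢe^(−Eᵢ/kT) = 2·e^(−0) + 2·e^(−0.7345) + 2·e^(−1.104) + 6·e^(−1.736) = 2.000 + 0.9595 + 0.6631 + 1.057 = 4.680.
⟨E⟩ = Σ EᵢPᵢ = 136.1 meV.
S/k_B = ln Z + ⟨E⟩/kT = ln(4.680) + 136.1/194.7 = 1.543 + 0.6990 = 2.2.

2.2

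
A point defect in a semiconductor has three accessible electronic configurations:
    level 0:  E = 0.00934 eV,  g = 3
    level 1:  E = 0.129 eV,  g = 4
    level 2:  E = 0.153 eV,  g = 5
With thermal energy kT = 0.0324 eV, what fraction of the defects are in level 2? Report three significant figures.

Eᵢ/kT = 0.28827, 3.9815, 4.7222.
Z = Σ gᵢe^(−Eᵢ/kT) = 3·e^(−0.28827) + 4·e^(−3.9815) + 5·e^(−4.7222) = 2.2487 + 0.074631 + 0.044478 = 2.3678.
P₂ = g₂ e^(−E₂/kT) / Z = 0.044478/2.3678 = 0.0188.

0.0188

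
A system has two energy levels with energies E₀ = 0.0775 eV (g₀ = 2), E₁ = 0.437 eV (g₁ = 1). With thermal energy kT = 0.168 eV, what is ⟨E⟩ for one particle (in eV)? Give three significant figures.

Eᵢ/kT = 0.46131, 2.6012.
Z = Σ gᵢe^(−Eᵢ/kT) = 2·e^(−0.46131) + 1·e^(−2.6012) = 1.2609 + 0.074185 = 1.3351.
⟨E⟩ = Σ Eᵢ gᵢe^(−Eᵢ/kT) / Z = (0.0775·1.2609 + 0.437·0.074185) / 1.3351 = 0.0975 eV.

0.0975 eV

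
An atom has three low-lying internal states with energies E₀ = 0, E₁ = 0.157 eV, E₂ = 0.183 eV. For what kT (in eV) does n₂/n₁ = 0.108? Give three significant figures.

0.0117 eV

n₂/n₁ = exp[−(E₂−E₁)/kT] = 0.108.
⇒ (E₂−E₁)/kT = ln(1/0.108) = ln(9.2593) = 2.2256.
kT = 0.026 eV / 2.2256 = 0.0117 eV.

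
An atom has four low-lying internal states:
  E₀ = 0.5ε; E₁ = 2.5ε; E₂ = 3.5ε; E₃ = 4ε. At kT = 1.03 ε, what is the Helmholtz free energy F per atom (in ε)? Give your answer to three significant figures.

0.286 ε

Eᵢ/kT = 0.48544, 2.4272, 3.3981, 3.8835.
Z = Σ e^(−Eᵢ/kT) = e^(−0.48544) + e^(−2.4272) + e^(−3.3981) + e^(−3.8835) = 0.61543 + 0.088284 + 0.033437 + 0.020579 = 0.75773.
F = −kT ln Z = −1.03 × ln(0.75773) = −1.03 × -0.27743 = 0.286 ε.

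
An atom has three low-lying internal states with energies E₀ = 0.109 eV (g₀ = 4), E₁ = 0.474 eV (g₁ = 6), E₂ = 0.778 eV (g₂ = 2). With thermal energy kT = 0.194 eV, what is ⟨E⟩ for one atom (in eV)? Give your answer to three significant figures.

Eᵢ/kT = 0.56186, 2.4433, 4.0103.
Z = Σ gᵢe^(−Eᵢ/kT) = 4·e^(−0.56186) + 6·e^(−2.4433) + 2·e^(−4.0103) = 2.2806 + 0.52124 + 0.036256 = 2.8381.
⟨E⟩ = Σ Eᵢ gᵢe^(−Eᵢ/kT) / Z = (0.109·2.2806 + 0.474·0.52124 + 0.778·0.036256) / 2.8381 = 0.185 eV.

0.185 eV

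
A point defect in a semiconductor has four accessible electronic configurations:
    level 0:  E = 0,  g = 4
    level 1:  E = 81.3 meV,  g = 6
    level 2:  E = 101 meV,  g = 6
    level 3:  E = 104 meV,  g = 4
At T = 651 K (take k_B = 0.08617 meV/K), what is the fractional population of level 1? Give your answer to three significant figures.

0.200

k_BT = 0.08617 × 651 K = 56.097 meV.
Eᵢ/kT = 0, 1.4493, 1.8005, 1.8539.
Z = Σ gᵢe^(−Eᵢ/kT) = 4·e^(−0) + 6·e^(−1.4493) + 6·e^(−1.8005) + 4·e^(−1.8539) = 4.0000 + 1.4084 + 0.99130 + 0.62650 = 7.0262.
P₁ = g₁ e^(−E₁/kT) / Z = 1.4084/7.0262 = 0.200.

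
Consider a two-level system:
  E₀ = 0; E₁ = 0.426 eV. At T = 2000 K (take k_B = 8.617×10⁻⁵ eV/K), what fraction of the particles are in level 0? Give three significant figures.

0.922

k_BT = 8.617×10⁻⁵ × 2000 K = 0.17234 eV.
Eᵢ/kT = 0, 2.4719.
Z = Σ e^(−Eᵢ/kT) = e^(−0) + e^(−2.4719) = 1.0000 + 0.084424 = 1.0844.
P₀ = e^(−E₀/kT) / Z = 1.0000/1.0844 = 0.922.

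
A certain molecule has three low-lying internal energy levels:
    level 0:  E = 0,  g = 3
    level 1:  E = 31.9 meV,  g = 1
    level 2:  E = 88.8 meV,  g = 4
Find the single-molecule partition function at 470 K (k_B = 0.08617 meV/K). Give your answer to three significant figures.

k_BT = 0.08617 × 470 K = 40.500 meV.
Eᵢ/kT = 0, 0.78765, 2.1926.
Z = Σ gᵢe^(−Eᵢ/kT) = 3·e^(−0) + 1·e^(−0.78765) + 4·e^(−2.1926) = 3.0000 + 0.45491 + 0.44650 = 3.9014.

Z = 3.90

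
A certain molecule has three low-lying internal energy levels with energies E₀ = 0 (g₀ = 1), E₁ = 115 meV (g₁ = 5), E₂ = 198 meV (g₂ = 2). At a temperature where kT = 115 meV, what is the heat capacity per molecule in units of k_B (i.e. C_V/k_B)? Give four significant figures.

0.3172

Eᵢ/kT = 0, 1.00000, 1.72174.
Z = Σ gᵢe^(−Eᵢ/kT) = 1·e^(−0) + 5·e^(−1.00000) + 2·e^(−1.72174) = 1.00000 + 1.83940 + 0.357510 = 3.19691.
⟨E⟩ = 88.3096 meV, ⟨E²⟩ = 11993.4 meV².
C_V/k_B = (⟨E²⟩ − ⟨E⟩²)/(kT)² = (11993.4 − 7798.59)/13225.0 = 0.3172.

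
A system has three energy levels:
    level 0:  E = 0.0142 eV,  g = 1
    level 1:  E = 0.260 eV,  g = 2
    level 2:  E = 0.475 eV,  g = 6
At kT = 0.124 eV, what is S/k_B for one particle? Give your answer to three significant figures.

1.12

Eᵢ/kT = 0.11452, 2.0968, 3.8306.
Z = Σ gᵢe^(−Eᵢ/kT) = 1·e^(−0.11452) + 2·e^(−2.0968) + 6·e^(−3.8306) = 0.89179 + 0.24570 + 0.13018 = 1.2677.
⟨E⟩ = Σ EᵢPᵢ = 0.10916 eV.
S/k_B = ln Z + ⟨E⟩/kT = ln(1.2677) + 0.10916/0.124 = 0.23720 + 0.88032 = 1.12.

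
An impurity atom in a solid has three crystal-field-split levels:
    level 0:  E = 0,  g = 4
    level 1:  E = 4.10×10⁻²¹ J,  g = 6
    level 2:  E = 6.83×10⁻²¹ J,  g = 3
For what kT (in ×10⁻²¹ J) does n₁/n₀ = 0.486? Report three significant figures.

n₁/n₀ = (g₁/g₀) exp[−(E₁−E₀)/kT] = 0.486.
⇒ (E₁−E₀)/kT = ln((6/4)/0.486) = ln(3.0864) = 1.1270.
kT = 4.10 ×10⁻²¹ J / 1.1270 = 3.64 ×10⁻²¹ J.

3.64 ×10⁻²¹ J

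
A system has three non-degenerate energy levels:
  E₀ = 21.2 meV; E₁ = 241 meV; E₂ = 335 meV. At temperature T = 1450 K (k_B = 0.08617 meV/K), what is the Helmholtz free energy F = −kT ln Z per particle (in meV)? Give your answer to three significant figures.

k_BT = 0.08617 × 1450 K = 124.95 meV.
Eᵢ/kT = 0.16967, 1.9288, 2.6811.
Z = Σ e^(−Eᵢ/kT) = e^(−0.16967) + e^(−1.9288) + e^(−2.6811) = 0.84394 + 0.14532 + 0.068488 = 1.0577.
F = −kT ln Z = −124.95 × ln(1.0577) = −124.95 × 0.056097 = -7.01 meV.

-7.01 meV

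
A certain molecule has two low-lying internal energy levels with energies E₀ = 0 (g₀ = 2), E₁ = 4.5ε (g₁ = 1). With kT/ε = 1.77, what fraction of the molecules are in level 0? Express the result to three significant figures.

0.962

Eᵢ/kT = 0, 2.5424.
Z = Σ gᵢe^(−Eᵢ/kT) = 2·e^(−0) + 1·e^(−2.5424) = 2.0000 + 0.078677 = 2.0787.
P₀ = g₀ e^(−E₀/kT) / Z = 2.0000/2.0787 = 0.962.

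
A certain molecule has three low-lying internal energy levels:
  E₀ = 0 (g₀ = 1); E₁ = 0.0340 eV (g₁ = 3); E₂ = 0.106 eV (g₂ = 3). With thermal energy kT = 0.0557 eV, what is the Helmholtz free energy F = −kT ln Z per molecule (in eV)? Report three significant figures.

-0.0626 eV

Eᵢ/kT = 0, 0.61041, 1.9031.
Z = Σ gᵢe^(−Eᵢ/kT) = 1·e^(−0) + 3·e^(−0.61041) + 3·e^(−1.9031) = 1.0000 + 1.6294 + 0.44732 = 3.0767.
F = −kT ln Z = −0.0557 × ln(3.0767) = −0.0557 × 1.1239 = -0.0626 eV.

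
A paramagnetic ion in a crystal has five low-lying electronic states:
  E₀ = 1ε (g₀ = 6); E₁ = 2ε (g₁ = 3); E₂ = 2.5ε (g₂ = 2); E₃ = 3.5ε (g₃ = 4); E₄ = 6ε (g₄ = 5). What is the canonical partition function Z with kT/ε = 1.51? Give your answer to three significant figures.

Eᵢ/kT = 0.66225, 1.3245, 1.6556, 2.3179, 3.9735.
Z = Σ gᵢe^(−Eᵢ/kT) = 6·e^(−0.66225) + 3·e^(−1.3245) + 2·e^(−1.6556) + 4·e^(−2.3179) + 5·e^(−3.9735) = 3.0941 + 0.79781 + 0.38195 + 0.39392 + 0.094037 = 4.7618.

Z = 4.76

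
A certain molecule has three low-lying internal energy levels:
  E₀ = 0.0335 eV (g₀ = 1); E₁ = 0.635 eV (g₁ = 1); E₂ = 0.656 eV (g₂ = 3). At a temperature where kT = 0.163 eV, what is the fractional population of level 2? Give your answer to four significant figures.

Eᵢ/kT = 0.205521, 3.89571, 4.02454.
Z = Σ gᵢe^(−Eᵢ/kT) = 1·e^(−0.205521) + 1·e^(−3.89571) + 3·e^(−4.02454) = 0.814223 + 0.0203289 + 0.0536149 = 0.888167.
P₂ = g₂ e^(−E₂/kT) / Z = 0.0536149/0.888167 = 0.06037.

0.06037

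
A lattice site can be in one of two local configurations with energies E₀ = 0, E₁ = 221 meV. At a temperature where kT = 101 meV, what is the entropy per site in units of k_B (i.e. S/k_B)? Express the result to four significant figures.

Eᵢ/kT = 0, 2.18812.
Z = Σ e^(−Eᵢ/kT) = e^(−0) + e^(−2.18812) = 1.00000 + 0.112127 = 1.11213.
⟨E⟩ = Σ EᵢPᵢ = 22.2816 meV.
S/k_B = ln Z + ⟨E⟩/kT = ln(1.11213) + 22.2816/101 = 0.106277 + 0.220610 = 0.3269.

0.3269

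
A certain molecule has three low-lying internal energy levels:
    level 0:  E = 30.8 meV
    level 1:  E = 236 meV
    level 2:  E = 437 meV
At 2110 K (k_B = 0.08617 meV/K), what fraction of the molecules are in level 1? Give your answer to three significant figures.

k_BT = 0.08617 × 2110 K = 181.82 meV.
Eᵢ/kT = 0.16940, 1.2980, 2.4035.
Z = Σ e^(−Eᵢ/kT) = e^(−0.16940) + e^(−1.2980) + e^(−2.4035) = 0.84417 + 0.27308 + 0.090401 = 1.2077.
P₁ = e^(−E₁/kT) / Z = 0.27308/1.2077 = 0.226.

0.226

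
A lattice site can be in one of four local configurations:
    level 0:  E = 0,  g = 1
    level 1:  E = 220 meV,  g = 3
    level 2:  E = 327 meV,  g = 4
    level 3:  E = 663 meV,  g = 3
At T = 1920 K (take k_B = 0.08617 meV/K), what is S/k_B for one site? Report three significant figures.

1.86

k_BT = 0.08617 × 1920 K = 165.45 meV.
Eᵢ/kT = 0, 1.3297, 1.9764, 4.0073.
Z = Σ gᵢe^(−Eᵢ/kT) = 1·e^(−0) + 3·e^(−1.3297) + 4·e^(−1.9764) + 3·e^(−4.0073) = 1.0000 + 0.79367 + 0.55427 + 0.054547 = 2.4025.
⟨E⟩ = Σ EᵢPᵢ = 163.17 meV.
S/k_B = ln Z + ⟨E⟩/kT = ln(2.4025) + 163.17/165.45 = 0.87651 + 0.98622 = 1.86.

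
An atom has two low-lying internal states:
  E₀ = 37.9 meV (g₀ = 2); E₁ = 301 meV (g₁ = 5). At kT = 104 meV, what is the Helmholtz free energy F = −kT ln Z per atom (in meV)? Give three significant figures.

-53.1 meV

Eᵢ/kT = 0.36442, 2.8942.
Z = Σ gᵢe^(−Eᵢ/kT) = 2·e^(−0.36442) + 5·e^(−2.8942) = 1.3892 + 0.27672 = 1.6659.
F = −kT ln Z = −104 × ln(1.6659) = −104 × 0.51037 = -53.1 meV.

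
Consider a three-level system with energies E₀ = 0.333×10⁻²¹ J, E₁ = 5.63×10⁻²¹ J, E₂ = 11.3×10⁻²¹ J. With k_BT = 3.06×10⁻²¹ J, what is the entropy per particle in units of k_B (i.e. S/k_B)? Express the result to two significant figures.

0.52

Eᵢ/kT = 0.1088, 1.840, 3.693.
Z = Σ e^(−Eᵢ/kT) = e^(−0.1088) + e^(−1.840) + e^(−3.693) = 0.8969 + 0.1588 + 0.02490 = 1.081.
⟨E⟩ = Σ EᵢPᵢ = 1.364 ×10⁻²¹ J.
S/k_B = ln Z + ⟨E⟩/kT = ln(1.081) + 1.364/3.06 = 0.07789 + 0.4458 = 0.52.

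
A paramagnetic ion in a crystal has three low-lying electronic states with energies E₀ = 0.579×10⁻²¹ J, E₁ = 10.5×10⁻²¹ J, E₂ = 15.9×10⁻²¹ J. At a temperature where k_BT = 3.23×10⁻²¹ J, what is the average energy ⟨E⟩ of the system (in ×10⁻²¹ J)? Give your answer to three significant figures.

1.14 ×10⁻²¹ J

Eᵢ/kT = 0.17926, 3.2508, 4.9226.
Z = Σ e^(−Eᵢ/kT) = e^(−0.17926) + e^(−3.2508) + e^(−4.9226) = 0.83589 + 0.038743 + 0.0072802 = 0.88191.
⟨E⟩ = Σ Eᵢ e^(−Eᵢ/kT) / Z = (0.579·0.83589 + 10.5·0.038743 + 15.9·0.0072802) / 0.88191 = 1.14 ×10⁻²¹ J.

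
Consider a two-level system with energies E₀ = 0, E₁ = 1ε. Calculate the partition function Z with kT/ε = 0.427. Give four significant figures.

Eᵢ/kT = 0, 2.34192.
Z = Σ e^(−Eᵢ/kT) = e^(−0) + e^(−2.34192) = 1.00000 + 0.0961429 = 1.09614.

Z = 1.096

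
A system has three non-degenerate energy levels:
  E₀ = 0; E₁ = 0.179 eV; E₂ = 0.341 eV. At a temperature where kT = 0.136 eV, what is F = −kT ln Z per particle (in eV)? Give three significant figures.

-0.0408 eV

Eᵢ/kT = 0, 1.3162, 2.5074.
Z = Σ e^(−Eᵢ/kT) = e^(−0) + e^(−1.3162) + e^(−2.5074) = 1.0000 + 0.26815 + 0.081480 = 1.3496.
F = −kT ln Z = −0.136 × ln(1.3496) = −0.136 × 0.29981 = -0.0408 eV.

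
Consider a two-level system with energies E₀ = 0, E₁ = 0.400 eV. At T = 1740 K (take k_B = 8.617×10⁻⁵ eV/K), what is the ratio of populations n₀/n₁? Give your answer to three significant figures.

k_BT = 8.617×10⁻⁵ × 1740 K = 0.14994 eV.
n₀/n₁ = exp[−(E₀−E₁)/kT] = exp(−(-0.400 eV)/(0.14994 eV)) = exp(2.6677) = 14.4.

14.4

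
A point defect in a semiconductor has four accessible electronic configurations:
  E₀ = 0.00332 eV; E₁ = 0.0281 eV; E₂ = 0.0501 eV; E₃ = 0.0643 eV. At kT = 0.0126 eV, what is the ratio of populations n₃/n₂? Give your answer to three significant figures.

0.324

n₃/n₂ = exp[−(E₃−E₂)/kT] = exp(−(0.0142 eV)/(0.0126 eV)) = exp(-1.1270) = 0.324.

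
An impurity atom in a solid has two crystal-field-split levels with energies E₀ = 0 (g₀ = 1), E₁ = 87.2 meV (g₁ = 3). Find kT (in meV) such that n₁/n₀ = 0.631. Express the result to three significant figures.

n₁/n₀ = (g₁/g₀) exp[−(E₁−E₀)/kT] = 0.631.
⇒ (E₁−E₀)/kT = ln((3/1)/0.631) = ln(4.7544) = 1.5591.
kT = 87.2 meV / 1.5591 = 55.9 meV.

55.9 meV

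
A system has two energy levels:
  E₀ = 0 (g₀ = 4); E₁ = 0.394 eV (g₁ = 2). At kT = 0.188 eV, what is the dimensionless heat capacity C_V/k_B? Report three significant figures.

Eᵢ/kT = 0, 2.0957.
Z = Σ gᵢe^(−Eᵢ/kT) = 4·e^(−0) + 2·e^(−2.0957) = 4.0000 + 0.24597 = 4.2460.
⟨E⟩ = 0.022824 eV, ⟨E²⟩ = 0.0089928 eV².
C_V/k_B = (⟨E²⟩ − ⟨E⟩²)/(kT)² = (0.0089928 − 0.00052093)/0.035344 = 0.240.

0.240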